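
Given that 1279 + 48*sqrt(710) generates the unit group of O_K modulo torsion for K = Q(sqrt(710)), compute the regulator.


epsilon = 1279 + 48*sqrt(710)
= 2557.9996
R = ln(2557.9996)
= 7.8470

7.8470


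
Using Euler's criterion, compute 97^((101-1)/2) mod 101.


p = 101 is prime and the exponent is (p-1)/2 = 50, so by Euler's criterion 97^50 = (97/101) = +1 or -1 mod 101.
Compute by square-and-multiply:
  50 = 32 + 16 + 2 (binary 110010)
  Repeated squaring mod 101: 97^1 = 97, 97^2 = 16, 97^4 = 54, 97^8 = 88, 97^16 = 68, 97^32 = 79
  97^50 = 97^32 * 97^16 * 97^2 = 79 * 68 * 16 mod 101
    79 * 68 = 5372 = 19 mod 101
    19 * 16 = 304 = 1 mod 101
  97^50 = 1 mod 101
Result 1: 97 is a quadratic residue mod 101.
97^50 mod 101 = 1

1


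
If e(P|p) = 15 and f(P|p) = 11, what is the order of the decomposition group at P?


|D_P| = e * f
= 15 * 11
= 165

165


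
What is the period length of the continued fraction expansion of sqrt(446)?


Run the CF algorithm for sqrt(446).
a_0 = floor(sqrt(446)) = 21; set m_0=0, q_0=1.
Recurrence: m' = q*a - m,  q' = (d - m'^2)/q,  a' = floor((a_0 + m')/q').
  step 1: m=21, q=5, a=8
  step 2: m=19, q=17, a=2
  step 3: m=15, q=13, a=2
  step 4: m=11, q=25, a=1
  step 5: m=14, q=10, a=3
  step 6: m=16, q=19, a=1
  step 7: m=3, q=23, a=1
  step 8: m=20, q=2, a=20
  step 9: m=20, q=23, a=1
  step 10: m=3, q=19, a=1
  step 11: m=16, q=10, a=3
  step 12: m=14, q=25, a=1
  step 13: m=11, q=13, a=2
  step 14: m=15, q=17, a=2
  step 15: m=19, q=5, a=8
  step 16: m=21, q=1, a=42
a_16 = 2*a_0 = 42, so the period closes here.
sqrt(446) = [21; 8, 2, 2, 1, 3, 1, 1, 20, 1, 1, 3, 1, 2, 2, 8, 42]
Period length = 16

16


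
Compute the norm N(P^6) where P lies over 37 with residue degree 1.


N(P^a) = p^(a*f)
= 37^(6*1)
= 37^6
= 2565726409

2565726409


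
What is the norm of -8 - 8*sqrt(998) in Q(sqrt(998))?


N(a + b*sqrt(d)) = a^2 - d*b^2
= (-8)^2 - (998)*(-8)^2
= 64 - 63872
= -63808

-63808


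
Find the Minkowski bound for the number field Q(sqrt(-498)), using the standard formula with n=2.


d = -498, d mod 4 = 2, so disc(K) = 4d = -1992; |disc(K)| = 1992
Imaginary quadratic field, so n = 2, s = r2 = 1, r1 = 0
M = (n!/n^n) * (4/pi)^s * sqrt(|disc(K)|) = (2!/2^2) * (4/pi)^1 * sqrt(1992)
= 0.5 * 1.273240 * 44.631827
= 28.4135

28.4135


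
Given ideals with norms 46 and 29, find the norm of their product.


N(IJ) = N(I) * N(J)
= 46 * 29
= 1334

1334


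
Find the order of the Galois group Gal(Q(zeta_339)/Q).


|Gal(Q(zeta_339)/Q)| = phi(339)
= 224

224


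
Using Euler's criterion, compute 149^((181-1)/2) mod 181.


p = 181 is prime and the exponent is (p-1)/2 = 90, so by Euler's criterion 149^90 = (149/181) = +1 or -1 mod 181.
Compute by square-and-multiply:
  90 = 64 + 16 + 8 + 2 (binary 1011010)
  Repeated squaring mod 181: 149^1 = 149, 149^2 = 119, 149^4 = 43, 149^8 = 39, 149^16 = 73, 149^32 = 80, 149^64 = 65
  149^90 = 149^64 * 149^16 * 149^8 * 149^2 = 65 * 73 * 39 * 119 mod 181
    65 * 73 = 4745 = 39 mod 181
    39 * 39 = 1521 = 73 mod 181
    73 * 119 = 8687 = 180 mod 181
  149^90 = 180 mod 181
Result 180 = p - 1 = -1 mod 181: 149 is a quadratic non-residue mod 181. As a residue in [0, p-1] the value is 180.
149^90 mod 181 = 180

180


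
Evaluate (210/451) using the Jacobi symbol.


Compute (210/451) via quadratic reciprocity:
  pull out 2: (2/451) = -1  (since 451 mod 8 = 3)
  reciprocity: (105/451) -> +(451/105)
  reduce: (31/105)
  reciprocity: (31/105) -> +(105/31)
  reduce: (12/31)
  pull out 2: (2/31) = +1  (since 31 mod 8 = 7)
  pull out 2: (2/31) = +1  (since 31 mod 8 = 7)
  reciprocity: (3/31) -> -(31/3)
  reduce: (1/3)
  (1/3) = 1
Product of signs = 1

1


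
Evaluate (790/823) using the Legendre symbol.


p = 823 is prime, so compute (790/823) with the reciprocity algorithm (Jacobi-symbol steps: pull out 2s via (2/n), flip via reciprocity, reduce):
  pull out 2: (2/823) = +1  (since 823 mod 8 = 7)
  reciprocity: (395/823) -> -(823/395)
  reduce: (33/395)
  reciprocity: (33/395) -> +(395/33)
  reduce: (32/33)
  pull out 2: (2/33) = +1  (since 33 mod 8 = 1)
  pull out 2: (2/33) = +1  (since 33 mod 8 = 1)
  pull out 2: (2/33) = +1  (since 33 mod 8 = 1)
  pull out 2: (2/33) = +1  (since 33 mod 8 = 1)
  pull out 2: (2/33) = +1  (since 33 mod 8 = 1)
  (1/33) = 1
Product of signs = -1
(790/823) = -1

-1


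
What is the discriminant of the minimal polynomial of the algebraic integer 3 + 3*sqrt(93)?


The element 3 + 3*sqrt(93) has minimal polynomial:
x^2 - 6*x - 828
Discriminant = (-6)^2 - 4*(-828)
= 36 + 3312
= 3348

3348


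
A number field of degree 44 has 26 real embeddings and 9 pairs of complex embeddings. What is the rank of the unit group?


By Dirichlet's unit theorem:
rank = r1 + r2 - 1
= 26 + 9 - 1
= 34

34


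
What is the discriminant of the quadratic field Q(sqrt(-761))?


For K = Q(sqrt(d)) with d squarefree: disc(K) = d if d = 1 mod 4, and disc(K) = 4d if d = 2 or 3 mod 4.
Here d = -761, and d mod 4 = 3.
d = 3 mod 4, not 1 (O_K = Z[sqrt(d)]), so disc(K) = 4d = 4 * (-761) = -3044

-3044


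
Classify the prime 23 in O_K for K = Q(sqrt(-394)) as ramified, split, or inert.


K = Q(sqrt(-394)). Since d mod 4 = 2, disc(K) = -1576.
Check p | disc: -1576 mod 23 = 11.
p does not divide disc. Compute Legendre symbol (d/p):
20^((23-1)/2) mod 23 = -1
(d/p) = -1, so p is inert: (p) stays prime with e=1, f=2, g=1.
Therefore p is inert.

inert


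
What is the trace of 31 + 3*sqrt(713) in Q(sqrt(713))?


Tr(a + b*sqrt(d)) = (a + b*sqrt(d)) + (a - b*sqrt(d)) = 2a
= 2 * (31)
= 62

62


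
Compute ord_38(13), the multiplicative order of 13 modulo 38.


We want ord_38(13), the smallest k >= 1 with 13^k = 1 mod 38.
n = 38 = 2 * 19, phi(38) = 18; the order divides phi(n).
Divisors of 18: 1, 2, 3, 6, 9, 18
Repeated squaring mod 38: 13^1 = 13, 13^2 = 17, 13^4 = 23, 13^8 = 35, 13^16 = 9
Test divisors in increasing order:
  k=1: 13^1 = 13 mod 38
  k=2: 13^2 = 17 mod 38
  k=3: 13^3 = 17 * 13 = 31 mod 38
  k=6: 13^6 = 23 * 17 = 11 mod 38
  k=9: 13^9 = 35 * 13 = 37 mod 38
  k=18: 13^18 = 9 * 17 = 1 mod 38  <- first divisor giving 1
Order = 18

18


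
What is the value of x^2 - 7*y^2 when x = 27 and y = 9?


x^2 - d*y^2
= 27^2 - 7*9^2
= 729 - 567
= 162

162


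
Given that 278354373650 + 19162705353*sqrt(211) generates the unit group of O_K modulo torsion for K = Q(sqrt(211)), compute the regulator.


epsilon = 278354373650 + 19162705353*sqrt(211)
= 5.5671e+11
R = ln(5.5671e+11)
= 27.0453

27.0453


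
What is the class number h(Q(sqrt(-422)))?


K = Q(sqrt(-422)). d mod 4 = 2, so D = disc(K) = 4d = -1688
h(K) equals the number of primitive reduced positive-definite forms (a, b, c) = a*x^2 + b*x*y + c*y^2 with b^2 - 4ac = D,
where reduced means |b| <= a <= c, with b >= 0 whenever |b| = a or a = c, and primitive means gcd(a, b, c) = 1.
Reduced forces 3a^2 <= |D| = 1688, so 1 <= a <= 23; b must have the parity of D, and c = (b^2 - D)/(4a) must be an integer >= a.
Enumerate a = 1..23, b in [-a, a]:
  a=1: (1, 0, 422)  [1]
  a=2: (2, 0, 211)  [1]
  a=3: (3, -2, 141), (3, 2, 141)  [2]
  a=4..5: none
  a=6: (6, -4, 71), (6, 4, 71)  [2]
  a=7..8: none
  a=9: (9, -2, 47), (9, 2, 47)  [2]
  a=10..17: none
  a=18: (18, -16, 27), (18, 16, 27)  [2]
  a=19..23: none
Total reduced forms: 1 + 1 + 2 + 2 + 2 + 2 = 10
h = 10

10


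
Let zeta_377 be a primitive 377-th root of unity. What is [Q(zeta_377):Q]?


The degree equals Euler's totient phi(377).
377 = 13 * 29
phi(377) = 336

336


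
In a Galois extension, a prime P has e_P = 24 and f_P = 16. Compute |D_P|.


|D_P| = e * f
= 24 * 16
= 384

384


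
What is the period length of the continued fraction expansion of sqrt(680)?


Run the CF algorithm for sqrt(680).
a_0 = floor(sqrt(680)) = 26; set m_0=0, q_0=1.
Recurrence: m' = q*a - m,  q' = (d - m'^2)/q,  a' = floor((a_0 + m')/q').
  step 1: m=26, q=4, a=13
  step 2: m=26, q=1, a=52
a_2 = 2*a_0 = 52, so the period closes here.
sqrt(680) = [26; 13, 52]
Period length = 2

2


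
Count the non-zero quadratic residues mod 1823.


For prime p, the number of non-zero quadratic residues is (p-1)/2.
= (1823-1)/2
= 911

911


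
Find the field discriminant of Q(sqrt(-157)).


For K = Q(sqrt(d)) with d squarefree: disc(K) = d if d = 1 mod 4, and disc(K) = 4d if d = 2 or 3 mod 4.
Here d = -157, and d mod 4 = 3.
d = 3 mod 4, not 1 (O_K = Z[sqrt(d)]), so disc(K) = 4d = 4 * (-157) = -628

-628


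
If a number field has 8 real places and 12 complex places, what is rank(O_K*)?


By Dirichlet's unit theorem:
rank = r1 + r2 - 1
= 8 + 12 - 1
= 19

19


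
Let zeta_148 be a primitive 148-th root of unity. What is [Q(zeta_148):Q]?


The degree equals Euler's totient phi(148).
148 = 2^2 * 37
phi(148) = 72

72


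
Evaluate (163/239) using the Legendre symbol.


p = 239 is prime, so compute (163/239) with the reciprocity algorithm (Jacobi-symbol steps: pull out 2s via (2/n), flip via reciprocity, reduce):
  reciprocity: (163/239) -> -(239/163)
  reduce: (76/163)
  pull out 2: (2/163) = -1  (since 163 mod 8 = 3)
  pull out 2: (2/163) = -1  (since 163 mod 8 = 3)
  reciprocity: (19/163) -> -(163/19)
  reduce: (11/19)
  reciprocity: (11/19) -> -(19/11)
  reduce: (8/11)
  pull out 2: (2/11) = -1  (since 11 mod 8 = 3)
  pull out 2: (2/11) = -1  (since 11 mod 8 = 3)
  pull out 2: (2/11) = -1  (since 11 mod 8 = 3)
  (1/11) = 1
Product of signs = 1
(163/239) = 1

1


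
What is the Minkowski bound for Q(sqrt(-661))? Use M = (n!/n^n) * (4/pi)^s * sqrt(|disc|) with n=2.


d = -661, d mod 4 = 3, so disc(K) = 4d = -2644; |disc(K)| = 2644
Imaginary quadratic field, so n = 2, s = r2 = 1, r1 = 0
M = (n!/n^n) * (4/pi)^s * sqrt(|disc(K)|) = (2!/2^2) * (4/pi)^1 * sqrt(2644)
= 0.5 * 1.273240 * 51.419841
= 32.7349

32.7349


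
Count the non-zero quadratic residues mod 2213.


For prime p, the number of non-zero quadratic residues is (p-1)/2.
= (2213-1)/2
= 1106

1106


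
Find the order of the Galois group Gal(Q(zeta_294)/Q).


|Gal(Q(zeta_294)/Q)| = phi(294)
= 84

84


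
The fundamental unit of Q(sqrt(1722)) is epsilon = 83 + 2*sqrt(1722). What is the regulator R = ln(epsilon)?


epsilon = 83 + 2*sqrt(1722)
= 165.9940
R = ln(165.9940)
= 5.1120

5.1120


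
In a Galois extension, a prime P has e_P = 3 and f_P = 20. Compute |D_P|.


|D_P| = e * f
= 3 * 20
= 60

60


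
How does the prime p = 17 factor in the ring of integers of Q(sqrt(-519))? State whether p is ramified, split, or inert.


K = Q(sqrt(-519)). Since d mod 4 = 1, disc(K) = -519.
Check p | disc: -519 mod 17 = 8.
p does not divide disc. Compute Legendre symbol (d/p):
8^((17-1)/2) mod 17 = 1
(d/p) = 1, so p splits: (p) = P*P' with e=1, f=1, g=2.
Therefore p is split.

split


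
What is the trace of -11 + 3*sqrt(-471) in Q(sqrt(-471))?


Tr(a + b*sqrt(d)) = (a + b*sqrt(d)) + (a - b*sqrt(d)) = 2a
= 2 * (-11)
= -22

-22


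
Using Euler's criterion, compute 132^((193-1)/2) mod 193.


p = 193 is prime and the exponent is (p-1)/2 = 96, so by Euler's criterion 132^96 = (132/193) = +1 or -1 mod 193.
Compute by square-and-multiply:
  96 = 64 + 32 (binary 1100000)
  Repeated squaring mod 193: 132^1 = 132, 132^2 = 54, 132^4 = 21, 132^8 = 55, 132^16 = 130, 132^32 = 109, 132^64 = 108
  132^96 = 132^64 * 132^32 = 108 * 109 mod 193
    108 * 109 = 11772 = 192 mod 193
  132^96 = 192 mod 193
Result 192 = p - 1 = -1 mod 193: 132 is a quadratic non-residue mod 193. As a residue in [0, p-1] the value is 192.
132^96 mod 193 = 192

192


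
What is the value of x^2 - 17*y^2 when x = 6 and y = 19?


x^2 - d*y^2
= 6^2 - 17*19^2
= 36 - 6137
= -6101

-6101


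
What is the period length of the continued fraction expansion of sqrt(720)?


Run the CF algorithm for sqrt(720).
a_0 = floor(sqrt(720)) = 26; set m_0=0, q_0=1.
Recurrence: m' = q*a - m,  q' = (d - m'^2)/q,  a' = floor((a_0 + m')/q').
  step 1: m=26, q=44, a=1
  step 2: m=18, q=9, a=4
  step 3: m=18, q=44, a=1
  step 4: m=26, q=1, a=52
a_4 = 2*a_0 = 52, so the period closes here.
sqrt(720) = [26; 1, 4, 1, 52]
Period length = 4

4


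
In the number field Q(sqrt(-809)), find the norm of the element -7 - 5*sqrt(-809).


N(a + b*sqrt(d)) = a^2 - d*b^2
= (-7)^2 - (-809)*(-5)^2
= 49 + 20225
= 20274

20274


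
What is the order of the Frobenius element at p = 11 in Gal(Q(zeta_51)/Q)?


The Frobenius at p in Gal(Q(zeta_n)/Q) = (Z/nZ)* is the class of p, so its order is ord_51(11), the smallest k >= 1 with 11^k = 1 mod 51.
n = 51 = 3 * 17, phi(51) = 32; the order divides phi(n).
Divisors of 32: 1, 2, 4, 8, 16, 32
Repeated squaring mod 51: 11^1 = 11, 11^2 = 19, 11^4 = 4, 11^8 = 16, 11^16 = 1, 11^32 = 1
Test divisors in increasing order:
  k=1: 11^1 = 11 mod 51
  k=2: 11^2 = 19 mod 51
  k=4: 11^4 = 4 mod 51
  k=8: 11^8 = 16 mod 51
  k=16: 11^16 = 1 mod 51  <- first divisor giving 1
Order = 16

16


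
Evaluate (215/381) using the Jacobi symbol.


Compute (215/381) via quadratic reciprocity:
  reciprocity: (215/381) -> +(381/215)
  reduce: (166/215)
  pull out 2: (2/215) = +1  (since 215 mod 8 = 7)
  reciprocity: (83/215) -> -(215/83)
  reduce: (49/83)
  reciprocity: (49/83) -> +(83/49)
  reduce: (34/49)
  pull out 2: (2/49) = +1  (since 49 mod 8 = 1)
  reciprocity: (17/49) -> +(49/17)
  reduce: (15/17)
  reciprocity: (15/17) -> +(17/15)
  reduce: (2/15)
  pull out 2: (2/15) = +1  (since 15 mod 8 = 7)
  (1/15) = 1
Product of signs = -1

-1


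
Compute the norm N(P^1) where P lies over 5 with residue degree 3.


N(P^a) = p^(a*f)
= 5^(1*3)
= 5^3
= 125

125


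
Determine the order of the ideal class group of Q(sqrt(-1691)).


K = Q(sqrt(-1691)). d mod 4 = 1, so D = disc(K) = d = -1691
h(K) equals the number of primitive reduced positive-definite forms (a, b, c) = a*x^2 + b*x*y + c*y^2 with b^2 - 4ac = D,
where reduced means |b| <= a <= c, with b >= 0 whenever |b| = a or a = c, and primitive means gcd(a, b, c) = 1.
Reduced forces 3a^2 <= |D| = 1691, so 1 <= a <= 23; b must have the parity of D, and c = (b^2 - D)/(4a) must be an integer >= a.
Enumerate a = 1..23, b in [-a, a]:
  a=1: (1, 1, 423)  [1]
  a=2: none
  a=3: (3, -1, 141), (3, 1, 141)  [2]
  a=4: none
  a=5: (5, -3, 85), (5, 3, 85)  [2]
  a=6..8: none
  a=9: (9, -1, 47), (9, 1, 47)  [2]
  a=10: none
  a=11: (11, -5, 39), (11, 5, 39)  [2]
  a=12: none
  a=13: (13, -5, 33), (13, 5, 33)  [2]
  a=14: none
  a=15: (15, -13, 31), (15, -7, 29), (15, 7, 29), (15, 13, 31)  [4]
  a=16: none
  a=17: (17, -3, 25), (17, 3, 25)  [2]
  a=18: none
  a=19: (19, 19, 27)  [1]
  a=20..23: none
Total reduced forms: 1 + 2 + 2 + 2 + 2 + 2 + 4 + 2 + 1 = 18
h = 18

18


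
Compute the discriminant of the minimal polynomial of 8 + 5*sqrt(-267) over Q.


The element 8 + 5*sqrt(-267) has minimal polynomial:
x^2 - 16*x + 6739
Discriminant = (-16)^2 - 4*(6739)
= 256 - 26956
= -26700

-26700


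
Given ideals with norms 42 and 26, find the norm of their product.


N(IJ) = N(I) * N(J)
= 42 * 26
= 1092

1092


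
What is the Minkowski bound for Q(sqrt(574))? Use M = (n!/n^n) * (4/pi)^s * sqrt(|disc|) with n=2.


d = 574, d mod 4 = 2, so disc(K) = 4d = 2296; |disc(K)| = 2296
Real quadratic field, so n = 2, s = r2 = 0, r1 = 2
M = (n!/n^n) * (4/pi)^s * sqrt(|disc(K)|) = (2!/2^2) * (4/pi)^0 * sqrt(2296)
= 0.5 * 1.000000 * 47.916594
= 23.9583

23.9583


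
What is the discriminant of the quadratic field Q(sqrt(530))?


For K = Q(sqrt(d)) with d squarefree: disc(K) = d if d = 1 mod 4, and disc(K) = 4d if d = 2 or 3 mod 4.
Here d = 530, and d mod 4 = 2.
d = 2 mod 4, not 1 (O_K = Z[sqrt(d)]), so disc(K) = 4d = 4 * (530) = 2120

2120


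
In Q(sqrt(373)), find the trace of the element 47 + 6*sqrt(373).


Tr(a + b*sqrt(d)) = (a + b*sqrt(d)) + (a - b*sqrt(d)) = 2a
= 2 * (47)
= 94

94


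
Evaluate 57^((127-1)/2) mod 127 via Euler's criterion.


p = 127 is prime and the exponent is (p-1)/2 = 63, so by Euler's criterion 57^63 = (57/127) = +1 or -1 mod 127.
Compute by square-and-multiply:
  63 = 32 + 16 + 8 + 4 + 2 + 1 (binary 111111)
  Repeated squaring mod 127: 57^1 = 57, 57^2 = 74, 57^4 = 15, 57^8 = 98, 57^16 = 79, 57^32 = 18
  57^63 = 57^32 * 57^16 * 57^8 * 57^4 * 57^2 * 57^1 = 18 * 79 * 98 * 15 * 74 * 57 mod 127
    18 * 79 = 1422 = 25 mod 127
    25 * 98 = 2450 = 37 mod 127
    37 * 15 = 555 = 47 mod 127
    47 * 74 = 3478 = 49 mod 127
    49 * 57 = 2793 = 126 mod 127
  57^63 = 126 mod 127
Result 126 = p - 1 = -1 mod 127: 57 is a quadratic non-residue mod 127. As a residue in [0, p-1] the value is 126.
57^63 mod 127 = 126

126


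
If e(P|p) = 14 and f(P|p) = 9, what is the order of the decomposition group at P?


|D_P| = e * f
= 14 * 9
= 126

126


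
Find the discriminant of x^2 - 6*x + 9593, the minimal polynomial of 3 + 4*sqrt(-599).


The element 3 + 4*sqrt(-599) has minimal polynomial:
x^2 - 6*x + 9593
Discriminant = (-6)^2 - 4*(9593)
= 36 - 38372
= -38336

-38336


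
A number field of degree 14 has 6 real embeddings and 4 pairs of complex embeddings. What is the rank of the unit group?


By Dirichlet's unit theorem:
rank = r1 + r2 - 1
= 6 + 4 - 1
= 9

9


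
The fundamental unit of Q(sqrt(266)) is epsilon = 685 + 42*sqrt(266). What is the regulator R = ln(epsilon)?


epsilon = 685 + 42*sqrt(266)
= 1369.9993
R = ln(1369.9993)
= 7.2226

7.2226


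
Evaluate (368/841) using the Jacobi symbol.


Compute (368/841) via quadratic reciprocity:
  pull out 2: (2/841) = +1  (since 841 mod 8 = 1)
  pull out 2: (2/841) = +1  (since 841 mod 8 = 1)
  pull out 2: (2/841) = +1  (since 841 mod 8 = 1)
  pull out 2: (2/841) = +1  (since 841 mod 8 = 1)
  reciprocity: (23/841) -> +(841/23)
  reduce: (13/23)
  reciprocity: (13/23) -> +(23/13)
  reduce: (10/13)
  pull out 2: (2/13) = -1  (since 13 mod 8 = 5)
  reciprocity: (5/13) -> +(13/5)
  reduce: (3/5)
  reciprocity: (3/5) -> +(5/3)
  reduce: (2/3)
  pull out 2: (2/3) = -1  (since 3 mod 8 = 3)
  (1/3) = 1
Product of signs = 1

1


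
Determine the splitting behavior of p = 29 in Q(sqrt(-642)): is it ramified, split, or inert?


K = Q(sqrt(-642)). Since d mod 4 = 2, disc(K) = -2568.
Check p | disc: -2568 mod 29 = 13.
p does not divide disc. Compute Legendre symbol (d/p):
25^((29-1)/2) mod 29 = 1
(d/p) = 1, so p splits: (p) = P*P' with e=1, f=1, g=2.
Therefore p is split.

split


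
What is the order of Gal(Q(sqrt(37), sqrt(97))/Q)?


The 2 square roots of distinct primes are multiplicatively independent over Q,
so [K:Q] = 2^2 and Gal(K/Q) is isomorphic to (Z/2Z)^2.
|Gal| = 2^2 = 4

4


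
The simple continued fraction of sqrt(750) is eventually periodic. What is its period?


Run the CF algorithm for sqrt(750).
a_0 = floor(sqrt(750)) = 27; set m_0=0, q_0=1.
Recurrence: m' = q*a - m,  q' = (d - m'^2)/q,  a' = floor((a_0 + m')/q').
  step 1: m=27, q=21, a=2
  step 2: m=15, q=25, a=1
  step 3: m=10, q=26, a=1
  step 4: m=16, q=19, a=2
  step 5: m=22, q=14, a=3
  step 6: m=20, q=25, a=1
  step 7: m=5, q=29, a=1
  step 8: m=24, q=6, a=8
  step 9: m=24, q=29, a=1
  step 10: m=5, q=25, a=1
  step 11: m=20, q=14, a=3
  step 12: m=22, q=19, a=2
  step 13: m=16, q=26, a=1
  step 14: m=10, q=25, a=1
  step 15: m=15, q=21, a=2
  step 16: m=27, q=1, a=54
a_16 = 2*a_0 = 54, so the period closes here.
sqrt(750) = [27; 2, 1, 1, 2, 3, 1, 1, 8, 1, 1, 3, 2, 1, 1, 2, 54]
Period length = 16

16


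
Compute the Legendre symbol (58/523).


p = 523 is prime, so compute (58/523) with the reciprocity algorithm (Jacobi-symbol steps: pull out 2s via (2/n), flip via reciprocity, reduce):
  pull out 2: (2/523) = -1  (since 523 mod 8 = 3)
  reciprocity: (29/523) -> +(523/29)
  reduce: (1/29)
  (1/29) = 1
Product of signs = -1
(58/523) = -1

-1


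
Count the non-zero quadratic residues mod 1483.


For prime p, the number of non-zero quadratic residues is (p-1)/2.
= (1483-1)/2
= 741

741


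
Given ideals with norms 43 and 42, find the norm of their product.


N(IJ) = N(I) * N(J)
= 43 * 42
= 1806

1806


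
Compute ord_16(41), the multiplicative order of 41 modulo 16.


We want ord_16(41), the smallest k >= 1 with 41^k = 1 mod 16.
n = 16 = 2^4, phi(16) = 8; the order divides phi(n).
Divisors of 8: 1, 2, 4, 8
Repeated squaring mod 16: 41^1 = 9, 41^2 = 1, 41^4 = 1, 41^8 = 1
Test divisors in increasing order:
  k=1: 41^1 = 9 mod 16
  k=2: 41^2 = 1 mod 16  <- first divisor giving 1
Order = 2

2


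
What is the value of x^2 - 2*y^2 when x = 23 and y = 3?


x^2 - d*y^2
= 23^2 - 2*3^2
= 529 - 18
= 511

511


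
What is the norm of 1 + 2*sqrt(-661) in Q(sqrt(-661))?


N(a + b*sqrt(d)) = a^2 - d*b^2
= (1)^2 - (-661)*(2)^2
= 1 + 2644
= 2645

2645


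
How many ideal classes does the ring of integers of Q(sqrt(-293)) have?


K = Q(sqrt(-293)). d mod 4 = 3, so D = disc(K) = 4d = -1172
h(K) equals the number of primitive reduced positive-definite forms (a, b, c) = a*x^2 + b*x*y + c*y^2 with b^2 - 4ac = D,
where reduced means |b| <= a <= c, with b >= 0 whenever |b| = a or a = c, and primitive means gcd(a, b, c) = 1.
Reduced forces 3a^2 <= |D| = 1172, so 1 <= a <= 19; b must have the parity of D, and c = (b^2 - D)/(4a) must be an integer >= a.
Enumerate a = 1..19, b in [-a, a]:
  a=1: (1, 0, 293)  [1]
  a=2: (2, 2, 147)  [1]
  a=3: (3, -2, 98), (3, 2, 98)  [2]
  a=4..5: none
  a=6: (6, -2, 49), (6, 2, 49)  [2]
  a=7: (7, -2, 42), (7, 2, 42)  [2]
  a=8: none
  a=9: (9, -4, 33), (9, 4, 33)  [2]
  a=10: none
  a=11: (11, -4, 27), (11, 4, 27)  [2]
  a=12..13: none
  a=14: (14, -2, 21), (14, 2, 21)  [2]
  a=15..16: none
  a=17: (17, -16, 21), (17, 16, 21)  [2]
  a=18: (18, -14, 19), (18, 14, 19)  [2]
  a=19: none
Total reduced forms: 1 + 1 + 2 + 2 + 2 + 2 + 2 + 2 + 2 + 2 = 18
h = 18

18


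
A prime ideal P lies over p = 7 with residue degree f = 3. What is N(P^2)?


N(P^a) = p^(a*f)
= 7^(2*3)
= 7^6
= 117649

117649


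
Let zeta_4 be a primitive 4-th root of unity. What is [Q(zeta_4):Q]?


The degree equals Euler's totient phi(4).
4 = 2^2
phi(4) = 2

2


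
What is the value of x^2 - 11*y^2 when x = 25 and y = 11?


x^2 - d*y^2
= 25^2 - 11*11^2
= 625 - 1331
= -706

-706


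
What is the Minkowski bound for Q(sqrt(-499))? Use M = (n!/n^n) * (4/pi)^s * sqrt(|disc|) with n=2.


d = -499, d mod 4 = 1, so disc(K) = d = -499; |disc(K)| = 499
Imaginary quadratic field, so n = 2, s = r2 = 1, r1 = 0
M = (n!/n^n) * (4/pi)^s * sqrt(|disc(K)|) = (2!/2^2) * (4/pi)^1 * sqrt(499)
= 0.5 * 1.273240 * 22.338308
= 14.2210

14.2210


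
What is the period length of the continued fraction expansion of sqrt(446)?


Run the CF algorithm for sqrt(446).
a_0 = floor(sqrt(446)) = 21; set m_0=0, q_0=1.
Recurrence: m' = q*a - m,  q' = (d - m'^2)/q,  a' = floor((a_0 + m')/q').
  step 1: m=21, q=5, a=8
  step 2: m=19, q=17, a=2
  step 3: m=15, q=13, a=2
  step 4: m=11, q=25, a=1
  step 5: m=14, q=10, a=3
  step 6: m=16, q=19, a=1
  step 7: m=3, q=23, a=1
  step 8: m=20, q=2, a=20
  step 9: m=20, q=23, a=1
  step 10: m=3, q=19, a=1
  step 11: m=16, q=10, a=3
  step 12: m=14, q=25, a=1
  step 13: m=11, q=13, a=2
  step 14: m=15, q=17, a=2
  step 15: m=19, q=5, a=8
  step 16: m=21, q=1, a=42
a_16 = 2*a_0 = 42, so the period closes here.
sqrt(446) = [21; 8, 2, 2, 1, 3, 1, 1, 20, 1, 1, 3, 1, 2, 2, 8, 42]
Period length = 16

16


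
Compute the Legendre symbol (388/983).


p = 983 is prime, so compute (388/983) with the reciprocity algorithm (Jacobi-symbol steps: pull out 2s via (2/n), flip via reciprocity, reduce):
  pull out 2: (2/983) = +1  (since 983 mod 8 = 7)
  pull out 2: (2/983) = +1  (since 983 mod 8 = 7)
  reciprocity: (97/983) -> +(983/97)
  reduce: (13/97)
  reciprocity: (13/97) -> +(97/13)
  reduce: (6/13)
  pull out 2: (2/13) = -1  (since 13 mod 8 = 5)
  reciprocity: (3/13) -> +(13/3)
  reduce: (1/3)
  (1/3) = 1
Product of signs = -1
(388/983) = -1

-1


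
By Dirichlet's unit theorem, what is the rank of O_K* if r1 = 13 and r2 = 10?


By Dirichlet's unit theorem:
rank = r1 + r2 - 1
= 13 + 10 - 1
= 22

22


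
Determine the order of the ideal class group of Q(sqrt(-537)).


K = Q(sqrt(-537)). d mod 4 = 3, so D = disc(K) = 4d = -2148
h(K) equals the number of primitive reduced positive-definite forms (a, b, c) = a*x^2 + b*x*y + c*y^2 with b^2 - 4ac = D,
where reduced means |b| <= a <= c, with b >= 0 whenever |b| = a or a = c, and primitive means gcd(a, b, c) = 1.
Reduced forces 3a^2 <= |D| = 2148, so 1 <= a <= 26; b must have the parity of D, and c = (b^2 - D)/(4a) must be an integer >= a.
Enumerate a = 1..26, b in [-a, a]:
  a=1: (1, 0, 537)  [1]
  a=2: (2, 2, 269)  [1]
  a=3: (3, 0, 179)  [1]
  a=4..5: none
  a=6: (6, 6, 91)  [1]
  a=7: (7, -6, 78), (7, 6, 78)  [2]
  a=8..12: none
  a=13: (13, -6, 42), (13, 6, 42)  [2]
  a=14: (14, -6, 39), (14, 6, 39)  [2]
  a=15..20: none
  a=21: (21, -6, 26), (21, 6, 26)  [2]
  a=22..26: none
Total reduced forms: 1 + 1 + 1 + 1 + 2 + 2 + 2 + 2 = 12
h = 12

12


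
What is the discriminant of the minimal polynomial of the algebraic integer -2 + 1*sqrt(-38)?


The element -2 + 1*sqrt(-38) has minimal polynomial:
x^2 + 4*x + 42
Discriminant = (4)^2 - 4*(42)
= 16 - 168
= -152

-152


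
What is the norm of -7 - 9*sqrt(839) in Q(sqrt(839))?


N(a + b*sqrt(d)) = a^2 - d*b^2
= (-7)^2 - (839)*(-9)^2
= 49 - 67959
= -67910

-67910


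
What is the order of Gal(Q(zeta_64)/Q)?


|Gal(Q(zeta_64)/Q)| = phi(64)
= 32

32


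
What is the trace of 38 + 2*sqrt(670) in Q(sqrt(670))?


Tr(a + b*sqrt(d)) = (a + b*sqrt(d)) + (a - b*sqrt(d)) = 2a
= 2 * (38)
= 76

76


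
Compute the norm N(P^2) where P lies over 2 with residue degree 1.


N(P^a) = p^(a*f)
= 2^(2*1)
= 2^2
= 4

4


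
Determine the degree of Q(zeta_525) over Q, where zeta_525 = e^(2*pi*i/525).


The degree equals Euler's totient phi(525).
525 = 3 * 5^2 * 7
phi(525) = 240

240


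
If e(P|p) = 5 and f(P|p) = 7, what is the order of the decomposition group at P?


|D_P| = e * f
= 5 * 7
= 35

35


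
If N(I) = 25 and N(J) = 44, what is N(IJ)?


N(IJ) = N(I) * N(J)
= 25 * 44
= 1100

1100


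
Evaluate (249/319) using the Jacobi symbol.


Compute (249/319) via quadratic reciprocity:
  reciprocity: (249/319) -> +(319/249)
  reduce: (70/249)
  pull out 2: (2/249) = +1  (since 249 mod 8 = 1)
  reciprocity: (35/249) -> +(249/35)
  reduce: (4/35)
  pull out 2: (2/35) = -1  (since 35 mod 8 = 3)
  pull out 2: (2/35) = -1  (since 35 mod 8 = 3)
  (1/35) = 1
Product of signs = 1

1


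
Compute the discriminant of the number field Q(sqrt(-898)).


For K = Q(sqrt(d)) with d squarefree: disc(K) = d if d = 1 mod 4, and disc(K) = 4d if d = 2 or 3 mod 4.
Here d = -898, and d mod 4 = 2.
d = 2 mod 4, not 1 (O_K = Z[sqrt(d)]), so disc(K) = 4d = 4 * (-898) = -3592

-3592


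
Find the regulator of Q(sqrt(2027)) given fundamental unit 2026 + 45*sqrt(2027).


epsilon = 2026 + 45*sqrt(2027)
= 4051.9998
R = ln(4051.9998)
= 8.3070

8.3070


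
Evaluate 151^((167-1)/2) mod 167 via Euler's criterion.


p = 167 is prime and the exponent is (p-1)/2 = 83, so by Euler's criterion 151^83 = (151/167) = +1 or -1 mod 167.
Compute by square-and-multiply:
  83 = 64 + 16 + 2 + 1 (binary 1010011)
  Repeated squaring mod 167: 151^1 = 151, 151^2 = 89, 151^4 = 72, 151^8 = 7, 151^16 = 49, 151^32 = 63, 151^64 = 128
  151^83 = 151^64 * 151^16 * 151^2 * 151^1 = 128 * 49 * 89 * 151 mod 167
    128 * 49 = 6272 = 93 mod 167
    93 * 89 = 8277 = 94 mod 167
    94 * 151 = 14194 = 166 mod 167
  151^83 = 166 mod 167
Result 166 = p - 1 = -1 mod 167: 151 is a quadratic non-residue mod 167. As a residue in [0, p-1] the value is 166.
151^83 mod 167 = 166

166


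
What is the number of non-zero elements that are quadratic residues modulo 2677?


For prime p, the number of non-zero quadratic residues is (p-1)/2.
= (2677-1)/2
= 1338

1338


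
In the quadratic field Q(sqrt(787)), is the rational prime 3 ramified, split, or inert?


K = Q(sqrt(787)). Since d mod 4 = 3, disc(K) = 3148.
Check p | disc: 3148 mod 3 = 1.
p does not divide disc. Compute Legendre symbol (d/p):
1^((3-1)/2) mod 3 = 1
(d/p) = 1, so p splits: (p) = P*P' with e=1, f=1, g=2.
Therefore p is split.

split


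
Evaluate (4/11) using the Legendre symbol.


p = 11 is prime, so compute (4/11) with the reciprocity algorithm (Jacobi-symbol steps: pull out 2s via (2/n), flip via reciprocity, reduce):
  pull out 2: (2/11) = -1  (since 11 mod 8 = 3)
  pull out 2: (2/11) = -1  (since 11 mod 8 = 3)
  (1/11) = 1
Product of signs = 1
(4/11) = 1

1


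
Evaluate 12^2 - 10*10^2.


x^2 - d*y^2
= 12^2 - 10*10^2
= 144 - 1000
= -856

-856


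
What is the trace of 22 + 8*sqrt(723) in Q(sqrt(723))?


Tr(a + b*sqrt(d)) = (a + b*sqrt(d)) + (a - b*sqrt(d)) = 2a
= 2 * (22)
= 44

44


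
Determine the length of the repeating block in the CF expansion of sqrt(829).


Run the CF algorithm for sqrt(829).
a_0 = floor(sqrt(829)) = 28; set m_0=0, q_0=1.
Recurrence: m' = q*a - m,  q' = (d - m'^2)/q,  a' = floor((a_0 + m')/q').
  step 1: m=28, q=45, a=1
  step 2: m=17, q=12, a=3
  step 3: m=19, q=39, a=1
  step 4: m=20, q=11, a=4
  step 5: m=24, q=23, a=2
  step 6: m=22, q=15, a=3
  step 7: m=23, q=20, a=2
  step 8: m=17, q=27, a=1
  step 9: m=10, q=27, a=1
  step 10: m=17, q=20, a=2
  step 11: m=23, q=15, a=3
  step 12: m=22, q=23, a=2
  step 13: m=24, q=11, a=4
  step 14: m=20, q=39, a=1
  step 15: m=19, q=12, a=3
  step 16: m=17, q=45, a=1
  step 17: m=28, q=1, a=56
a_17 = 2*a_0 = 56, so the period closes here.
sqrt(829) = [28; 1, 3, 1, 4, 2, 3, 2, 1, 1, 2, 3, 2, 4, 1, 3, 1, 56]
Period length = 17

17


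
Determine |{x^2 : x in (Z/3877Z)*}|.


For prime p, the number of non-zero quadratic residues is (p-1)/2.
= (3877-1)/2
= 1938

1938


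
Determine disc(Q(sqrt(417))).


For K = Q(sqrt(d)) with d squarefree: disc(K) = d if d = 1 mod 4, and disc(K) = 4d if d = 2 or 3 mod 4.
Here d = 417, and d mod 4 = 1.
d = 1 mod 4 (O_K = Z[(1+sqrt(d))/2]), so disc(K) = d = 417

417


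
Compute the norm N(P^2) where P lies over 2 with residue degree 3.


N(P^a) = p^(a*f)
= 2^(2*3)
= 2^6
= 64

64


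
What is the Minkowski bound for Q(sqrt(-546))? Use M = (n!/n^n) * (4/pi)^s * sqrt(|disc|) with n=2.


d = -546, d mod 4 = 2, so disc(K) = 4d = -2184; |disc(K)| = 2184
Imaginary quadratic field, so n = 2, s = r2 = 1, r1 = 0
M = (n!/n^n) * (4/pi)^s * sqrt(|disc(K)|) = (2!/2^2) * (4/pi)^1 * sqrt(2184)
= 0.5 * 1.273240 * 46.733286
= 29.7513

29.7513


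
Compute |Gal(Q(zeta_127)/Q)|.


|Gal(Q(zeta_127)/Q)| = phi(127)
= 126

126


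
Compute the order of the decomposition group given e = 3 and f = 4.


|D_P| = e * f
= 3 * 4
= 12

12


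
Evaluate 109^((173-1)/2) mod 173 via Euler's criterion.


p = 173 is prime and the exponent is (p-1)/2 = 86, so by Euler's criterion 109^86 = (109/173) = +1 or -1 mod 173.
Compute by square-and-multiply:
  86 = 64 + 16 + 4 + 2 (binary 1010110)
  Repeated squaring mod 173: 109^1 = 109, 109^2 = 117, 109^4 = 22, 109^8 = 138, 109^16 = 14, 109^32 = 23, 109^64 = 10
  109^86 = 109^64 * 109^16 * 109^4 * 109^2 = 10 * 14 * 22 * 117 mod 173
    10 * 14 = 140 = 140 mod 173
    140 * 22 = 3080 = 139 mod 173
    139 * 117 = 16263 = 1 mod 173
  109^86 = 1 mod 173
Result 1: 109 is a quadratic residue mod 173.
109^86 mod 173 = 1

1


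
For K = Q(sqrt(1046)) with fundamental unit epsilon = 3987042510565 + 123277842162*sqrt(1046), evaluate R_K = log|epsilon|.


epsilon = 3987042510565 + 123277842162*sqrt(1046)
= 7.9741e+12
R = ln(7.9741e+12)
= 29.7072

29.7072


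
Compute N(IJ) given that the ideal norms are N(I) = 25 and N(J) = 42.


N(IJ) = N(I) * N(J)
= 25 * 42
= 1050

1050


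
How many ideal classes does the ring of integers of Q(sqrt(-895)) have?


K = Q(sqrt(-895)). d mod 4 = 1, so D = disc(K) = d = -895
h(K) equals the number of primitive reduced positive-definite forms (a, b, c) = a*x^2 + b*x*y + c*y^2 with b^2 - 4ac = D,
where reduced means |b| <= a <= c, with b >= 0 whenever |b| = a or a = c, and primitive means gcd(a, b, c) = 1.
Reduced forces 3a^2 <= |D| = 895, so 1 <= a <= 17; b must have the parity of D, and c = (b^2 - D)/(4a) must be an integer >= a.
Enumerate a = 1..17, b in [-a, a]:
  a=1: (1, 1, 224)  [1]
  a=2: (2, -1, 112), (2, 1, 112)  [2]
  a=3: none
  a=4: (4, -1, 56), (4, 1, 56)  [2]
  a=5: (5, 5, 46)  [1]
  a=6: none
  a=7: (7, -1, 32), (7, 1, 32)  [2]
  a=8: (8, -1, 28), (8, 1, 28)  [2]
  a=9: none
  a=10: (10, -5, 23), (10, 5, 23)  [2]
  a=11..13: none
  a=14: (14, -13, 19), (14, -1, 16), (14, 1, 16), (14, 13, 19)  [4]
  a=15..17: none
Total reduced forms: 1 + 2 + 2 + 1 + 2 + 2 + 2 + 4 = 16
h = 16

16


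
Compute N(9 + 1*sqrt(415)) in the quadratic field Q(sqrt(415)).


N(a + b*sqrt(d)) = a^2 - d*b^2
= (9)^2 - (415)*(1)^2
= 81 - 415
= -334

-334


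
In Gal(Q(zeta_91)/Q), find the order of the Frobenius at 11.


The Frobenius at p in Gal(Q(zeta_n)/Q) = (Z/nZ)* is the class of p, so its order is ord_91(11), the smallest k >= 1 with 11^k = 1 mod 91.
n = 91 = 7 * 13, phi(91) = 72; the order divides phi(n).
Divisors of 72: 1, 2, 3, 4, 6, 8, 9, 12, 18, 24, 36, 72
Repeated squaring mod 91: 11^1 = 11, 11^2 = 30, 11^4 = 81, 11^8 = 9, 11^16 = 81, 11^32 = 9, 11^64 = 81
Test divisors in increasing order:
  k=1: 11^1 = 11 mod 91
  k=2: 11^2 = 30 mod 91
  k=3: 11^3 = 30 * 11 = 57 mod 91
  k=4: 11^4 = 81 mod 91
  k=6: 11^6 = 81 * 30 = 64 mod 91
  k=8: 11^8 = 9 mod 91
  k=9: 11^9 = 9 * 11 = 8 mod 91
  k=12: 11^12 = 9 * 81 = 1 mod 91  <- first divisor giving 1
Order = 12

12


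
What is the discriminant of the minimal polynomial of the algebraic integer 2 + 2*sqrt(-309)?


The element 2 + 2*sqrt(-309) has minimal polynomial:
x^2 - 4*x + 1240
Discriminant = (-4)^2 - 4*(1240)
= 16 - 4960
= -4944

-4944


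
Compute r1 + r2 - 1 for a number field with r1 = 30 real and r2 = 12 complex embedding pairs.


By Dirichlet's unit theorem:
rank = r1 + r2 - 1
= 30 + 12 - 1
= 41

41


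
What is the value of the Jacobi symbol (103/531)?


Compute (103/531) via quadratic reciprocity:
  reciprocity: (103/531) -> -(531/103)
  reduce: (16/103)
  pull out 2: (2/103) = +1  (since 103 mod 8 = 7)
  pull out 2: (2/103) = +1  (since 103 mod 8 = 7)
  pull out 2: (2/103) = +1  (since 103 mod 8 = 7)
  pull out 2: (2/103) = +1  (since 103 mod 8 = 7)
  (1/103) = 1
Product of signs = -1

-1


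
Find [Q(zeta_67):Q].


The degree equals Euler's totient phi(67).
67 = 67
phi(67) = 66

66


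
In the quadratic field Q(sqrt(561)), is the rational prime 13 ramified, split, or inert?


K = Q(sqrt(561)). Since d mod 4 = 1, disc(K) = 561.
Check p | disc: 561 mod 13 = 2.
p does not divide disc. Compute Legendre symbol (d/p):
2^((13-1)/2) mod 13 = -1
(d/p) = -1, so p is inert: (p) stays prime with e=1, f=2, g=1.
Therefore p is inert.

inert


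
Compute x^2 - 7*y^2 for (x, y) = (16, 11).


x^2 - d*y^2
= 16^2 - 7*11^2
= 256 - 847
= -591

-591


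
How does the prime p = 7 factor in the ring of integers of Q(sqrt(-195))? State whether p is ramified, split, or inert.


K = Q(sqrt(-195)). Since d mod 4 = 1, disc(K) = -195.
Check p | disc: -195 mod 7 = 1.
p does not divide disc. Compute Legendre symbol (d/p):
1^((7-1)/2) mod 7 = 1
(d/p) = 1, so p splits: (p) = P*P' with e=1, f=1, g=2.
Therefore p is split.

split


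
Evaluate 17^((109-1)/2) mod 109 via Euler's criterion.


p = 109 is prime and the exponent is (p-1)/2 = 54, so by Euler's criterion 17^54 = (17/109) = +1 or -1 mod 109.
Compute by square-and-multiply:
  54 = 32 + 16 + 4 + 2 (binary 110110)
  Repeated squaring mod 109: 17^1 = 17, 17^2 = 71, 17^4 = 27, 17^8 = 75, 17^16 = 66, 17^32 = 105
  17^54 = 17^32 * 17^16 * 17^4 * 17^2 = 105 * 66 * 27 * 71 mod 109
    105 * 66 = 6930 = 63 mod 109
    63 * 27 = 1701 = 66 mod 109
    66 * 71 = 4686 = 108 mod 109
  17^54 = 108 mod 109
Result 108 = p - 1 = -1 mod 109: 17 is a quadratic non-residue mod 109. As a residue in [0, p-1] the value is 108.
17^54 mod 109 = 108

108


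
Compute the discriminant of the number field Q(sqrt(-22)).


For K = Q(sqrt(d)) with d squarefree: disc(K) = d if d = 1 mod 4, and disc(K) = 4d if d = 2 or 3 mod 4.
Here d = -22, and d mod 4 = 2.
d = 2 mod 4, not 1 (O_K = Z[sqrt(d)]), so disc(K) = 4d = 4 * (-22) = -88

-88


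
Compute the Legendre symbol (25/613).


p = 613 is prime, so compute (25/613) with the reciprocity algorithm (Jacobi-symbol steps: pull out 2s via (2/n), flip via reciprocity, reduce):
  reciprocity: (25/613) -> +(613/25)
  reduce: (13/25)
  reciprocity: (13/25) -> +(25/13)
  reduce: (12/13)
  pull out 2: (2/13) = -1  (since 13 mod 8 = 5)
  pull out 2: (2/13) = -1  (since 13 mod 8 = 5)
  reciprocity: (3/13) -> +(13/3)
  reduce: (1/3)
  (1/3) = 1
Product of signs = 1
(25/613) = 1

1


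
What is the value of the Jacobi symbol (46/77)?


Compute (46/77) via quadratic reciprocity:
  pull out 2: (2/77) = -1  (since 77 mod 8 = 5)
  reciprocity: (23/77) -> +(77/23)
  reduce: (8/23)
  pull out 2: (2/23) = +1  (since 23 mod 8 = 7)
  pull out 2: (2/23) = +1  (since 23 mod 8 = 7)
  pull out 2: (2/23) = +1  (since 23 mod 8 = 7)
  (1/23) = 1
Product of signs = -1

-1


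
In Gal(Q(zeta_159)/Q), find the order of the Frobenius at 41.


The Frobenius at p in Gal(Q(zeta_n)/Q) = (Z/nZ)* is the class of p, so its order is ord_159(41), the smallest k >= 1 with 41^k = 1 mod 159.
n = 159 = 3 * 53, phi(159) = 104; the order divides phi(n).
Divisors of 104: 1, 2, 4, 8, 13, 26, 52, 104
Repeated squaring mod 159: 41^1 = 41, 41^2 = 91, 41^4 = 13, 41^8 = 10, 41^16 = 100, 41^32 = 142, 41^64 = 130
Test divisors in increasing order:
  k=1: 41^1 = 41 mod 159
  k=2: 41^2 = 91 mod 159
  k=4: 41^4 = 13 mod 159
  k=8: 41^8 = 10 mod 159
  k=13: 41^13 = 10 * 13 * 41 = 83 mod 159
  k=26: 41^26 = 100 * 10 * 91 = 52 mod 159
  k=52: 41^52 = 142 * 100 * 13 = 1 mod 159  <- first divisor giving 1
Order = 52

52


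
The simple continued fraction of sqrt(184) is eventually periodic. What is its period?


Run the CF algorithm for sqrt(184).
a_0 = floor(sqrt(184)) = 13; set m_0=0, q_0=1.
Recurrence: m' = q*a - m,  q' = (d - m'^2)/q,  a' = floor((a_0 + m')/q').
  step 1: m=13, q=15, a=1
  step 2: m=2, q=12, a=1
  step 3: m=10, q=7, a=3
  step 4: m=11, q=9, a=2
  step 5: m=7, q=15, a=1
  step 6: m=8, q=8, a=2
  step 7: m=8, q=15, a=1
  step 8: m=7, q=9, a=2
  step 9: m=11, q=7, a=3
  step 10: m=10, q=12, a=1
  step 11: m=2, q=15, a=1
  step 12: m=13, q=1, a=26
a_12 = 2*a_0 = 26, so the period closes here.
sqrt(184) = [13; 1, 1, 3, 2, 1, 2, 1, 2, 3, 1, 1, 26]
Period length = 12

12


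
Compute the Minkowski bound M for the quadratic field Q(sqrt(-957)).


d = -957, d mod 4 = 3, so disc(K) = 4d = -3828; |disc(K)| = 3828
Imaginary quadratic field, so n = 2, s = r2 = 1, r1 = 0
M = (n!/n^n) * (4/pi)^s * sqrt(|disc(K)|) = (2!/2^2) * (4/pi)^1 * sqrt(3828)
= 0.5 * 1.273240 * 61.870833
= 39.3882

39.3882


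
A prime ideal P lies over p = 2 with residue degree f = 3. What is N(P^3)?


N(P^a) = p^(a*f)
= 2^(3*3)
= 2^9
= 512

512


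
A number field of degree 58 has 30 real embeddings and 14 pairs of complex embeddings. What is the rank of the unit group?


By Dirichlet's unit theorem:
rank = r1 + r2 - 1
= 30 + 14 - 1
= 43

43


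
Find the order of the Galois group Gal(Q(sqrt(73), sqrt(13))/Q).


The 2 square roots of distinct primes are multiplicatively independent over Q,
so [K:Q] = 2^2 and Gal(K/Q) is isomorphic to (Z/2Z)^2.
|Gal| = 2^2 = 4

4


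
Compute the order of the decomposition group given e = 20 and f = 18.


|D_P| = e * f
= 20 * 18
= 360

360


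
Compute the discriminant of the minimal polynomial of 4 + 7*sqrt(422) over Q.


The element 4 + 7*sqrt(422) has minimal polynomial:
x^2 - 8*x - 20662
Discriminant = (-8)^2 - 4*(-20662)
= 64 + 82648
= 82712

82712


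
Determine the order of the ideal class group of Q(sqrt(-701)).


K = Q(sqrt(-701)). d mod 4 = 3, so D = disc(K) = 4d = -2804
h(K) equals the number of primitive reduced positive-definite forms (a, b, c) = a*x^2 + b*x*y + c*y^2 with b^2 - 4ac = D,
where reduced means |b| <= a <= c, with b >= 0 whenever |b| = a or a = c, and primitive means gcd(a, b, c) = 1.
Reduced forces 3a^2 <= |D| = 2804, so 1 <= a <= 30; b must have the parity of D, and c = (b^2 - D)/(4a) must be an integer >= a.
Enumerate a = 1..30, b in [-a, a]:
  a=1: (1, 0, 701)  [1]
  a=2: (2, 2, 351)  [1]
  a=3: (3, -2, 234), (3, 2, 234)  [2]
  a=4: none
  a=5: (5, -4, 141), (5, 4, 141)  [2]
  a=6: (6, -2, 117), (6, 2, 117)  [2]
  a=7..8: none
  a=9: (9, -2, 78), (9, 2, 78)  [2]
  a=10: (10, -6, 71), (10, 6, 71)  [2]
  a=11: (11, -10, 66), (11, 10, 66)  [2]
  a=12: none
  a=13: (13, -2, 54), (13, 2, 54)  [2]
  a=14: none
  a=15: (15, -14, 50), (15, -4, 47), (15, 4, 47), (15, 14, 50)  [4]
  a=16: none
  a=17: (17, -16, 45), (17, 16, 45)  [2]
  a=18: (18, -2, 39), (18, 2, 39)  [2]
  a=19..21: none
  a=22: (22, -10, 33), (22, 10, 33)  [2]
  a=23: (23, -18, 34), (23, 18, 34)  [2]
  a=24: none
  a=25: (25, -14, 30), (25, 14, 30)  [2]
  a=26: (26, -2, 27), (26, 2, 27)  [2]
  a=27..28: none
  a=29: (29, -26, 30), (29, 26, 30)  [2]
  a=30: none
Total reduced forms: 1 + 1 + 2 + 2 + 2 + 2 + 2 + 2 + 2 + 4 + 2 + 2 + 2 + 2 + 2 + 2 + 2 = 34
h = 34

34
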